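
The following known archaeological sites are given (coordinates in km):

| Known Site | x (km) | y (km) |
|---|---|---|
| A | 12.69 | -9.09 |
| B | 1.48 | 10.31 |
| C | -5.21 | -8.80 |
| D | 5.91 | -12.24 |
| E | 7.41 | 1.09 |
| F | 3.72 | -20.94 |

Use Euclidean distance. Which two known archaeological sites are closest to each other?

Pairwise distances:
A–B: 22.41 km
A–C: 17.90 km
A–D: 7.48 km
A–E: 11.47 km
A–F: 14.86 km
B–C: 20.25 km
B–D: 22.98 km
B–E: 10.96 km
B–F: 31.33 km
C–D: 11.64 km
C–E: 16.03 km
C–F: 15.07 km
D–E: 13.41 km
D–F: 8.97 km
E–F: 22.34 km
Closest pair: A–D at 7.48 km.

A and D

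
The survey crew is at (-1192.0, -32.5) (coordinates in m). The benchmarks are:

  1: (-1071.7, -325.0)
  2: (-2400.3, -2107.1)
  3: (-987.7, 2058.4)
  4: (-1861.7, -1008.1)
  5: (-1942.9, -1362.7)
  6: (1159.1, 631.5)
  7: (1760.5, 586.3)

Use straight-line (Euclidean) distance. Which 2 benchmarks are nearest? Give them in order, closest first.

1, 4

Distances from (-1192.0, -32.5):
1: 316.3 m
2: 2400.8 m
3: 2100.9 m
4: 1183.3 m
5: 1527.5 m
6: 2443.1 m
7: 3016.6 m
Sorted: 1 (316.3 m) < 4 (1183.3 m) < 5 (1527.5 m) < 3 (2100.9 m) < …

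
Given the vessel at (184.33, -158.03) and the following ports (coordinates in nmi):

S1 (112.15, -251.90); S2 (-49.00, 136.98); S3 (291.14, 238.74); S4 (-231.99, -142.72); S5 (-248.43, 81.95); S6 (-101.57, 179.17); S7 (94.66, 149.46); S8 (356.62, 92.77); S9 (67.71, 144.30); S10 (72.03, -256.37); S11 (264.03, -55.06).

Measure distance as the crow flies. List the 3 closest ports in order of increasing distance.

Distances from (184.33, -158.03):
S1: √((-72.18)² + (-93.87)²) = √(5209.9524 + 8811.5769) = 118.41 nmi
S2: √((-233.33)² + (295.01)²) = √(54442.8889 + 87030.9001) = 376.13 nmi
S3: √((106.81)² + (396.77)²) = √(11408.3761 + 157426.4329) = 410.90 nmi
S4: √((-416.32)² + (15.31)²) = √(173322.3424 + 234.3961) = 416.60 nmi
S5: √((-432.76)² + (239.98)²) = √(187281.2176 + 57590.4004) = 494.85 nmi
S6: √((-285.90)² + (337.20)²) = √(81738.8100 + 113703.8400) = 442.09 nmi
S7: √((-89.67)² + (307.49)²) = √(8040.7089 + 94550.1001) = 320.30 nmi
S8: √((172.29)² + (250.80)²) = √(29683.8441 + 62900.6400) = 304.28 nmi
S9: √((-116.62)² + (302.33)²) = √(13600.2244 + 91403.4289) = 324.04 nmi
S10: √((-112.30)² + (-98.34)²) = √(12611.2900 + 9670.7556) = 149.27 nmi
S11: √((79.70)² + (102.97)²) = √(6352.0900 + 10602.8209) = 130.21 nmi
Sorted: S1 (118.41 nmi) < S11 (130.21 nmi) < S10 (149.27 nmi) < S8 (304.28 nmi) < S7 (320.30 nmi) < …

S1, S11, S10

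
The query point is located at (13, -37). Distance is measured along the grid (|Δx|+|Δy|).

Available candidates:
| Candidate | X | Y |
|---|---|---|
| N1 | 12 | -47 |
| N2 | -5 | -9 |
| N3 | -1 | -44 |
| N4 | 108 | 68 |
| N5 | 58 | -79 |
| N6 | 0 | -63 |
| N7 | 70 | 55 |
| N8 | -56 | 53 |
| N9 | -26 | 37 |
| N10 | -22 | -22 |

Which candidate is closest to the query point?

N1

Distances from (13, -37):
N1: |-1| + |-10| = 1 + 10 = 11
N2: |-18| + |28| = 18 + 28 = 46
N3: |-14| + |-7| = 14 + 7 = 21
N4: |95| + |105| = 95 + 105 = 200
N5: |45| + |-42| = 45 + 42 = 87
N6: |-13| + |-26| = 13 + 26 = 39
N7: |57| + |92| = 57 + 92 = 149
N8: |-69| + |90| = 69 + 90 = 159
N9: |-39| + |74| = 39 + 74 = 113
N10: |-35| + |15| = 35 + 15 = 50
Minimum: N1 at 11.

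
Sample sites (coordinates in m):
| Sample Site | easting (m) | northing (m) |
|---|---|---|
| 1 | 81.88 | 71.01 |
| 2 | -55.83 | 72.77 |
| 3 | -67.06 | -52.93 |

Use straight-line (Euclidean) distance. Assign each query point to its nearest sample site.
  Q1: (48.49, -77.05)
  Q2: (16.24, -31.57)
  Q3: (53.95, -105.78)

Q1→3; Q2→3; Q3→3

Q1 at (48.49, -77.05):
  1: √((33.39)² + (148.06)²) = √(1114.8921 + 21921.7636) = 151.78 m
  2: √((-104.32)² + (149.82)²) = √(10882.6624 + 22446.0324) = 182.56 m
  3: √((-115.55)² + (24.12)²) = √(13351.8025 + 581.7744) = 118.04 m
  → nearest: 3 (118.04 m)
Q2 at (16.24, -31.57):
  1: √((65.64)² + (102.58)²) = √(4308.6096 + 10522.6564) = 121.78 m
  2: √((-72.07)² + (104.34)²) = √(5194.0849 + 10886.8356) = 126.81 m
  3: √((-83.30)² + (-21.36)²) = √(6938.8900 + 456.2496) = 85.99 m
  → nearest: 3 (85.99 m)
Q3 at (53.95, -105.78):
  1: √((27.93)² + (176.79)²) = √(780.0849 + 31254.7041) = 178.98 m
  2: √((-109.78)² + (178.55)²) = √(12051.6484 + 31880.1025) = 209.60 m
  3: √((-121.01)² + (52.85)²) = √(14643.4201 + 2793.1225) = 132.05 m
  → nearest: 3 (132.05 m)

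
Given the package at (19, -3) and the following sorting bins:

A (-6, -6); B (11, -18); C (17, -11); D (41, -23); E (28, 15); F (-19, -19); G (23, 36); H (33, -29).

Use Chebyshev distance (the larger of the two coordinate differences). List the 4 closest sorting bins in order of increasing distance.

C, B, E, D

Distances from (19, -3):
A: max(|-25|, |-3|) = 25
B: max(|-8|, |-15|) = 15
C: max(|-2|, |-8|) = 8
D: max(|22|, |-20|) = 22
E: max(|9|, |18|) = 18
F: max(|-38|, |-16|) = 38
G: max(|4|, |39|) = 39
H: max(|14|, |-26|) = 26
Sorted: C (8) < B (15) < E (18) < D (22) < A (25) < H (26) < …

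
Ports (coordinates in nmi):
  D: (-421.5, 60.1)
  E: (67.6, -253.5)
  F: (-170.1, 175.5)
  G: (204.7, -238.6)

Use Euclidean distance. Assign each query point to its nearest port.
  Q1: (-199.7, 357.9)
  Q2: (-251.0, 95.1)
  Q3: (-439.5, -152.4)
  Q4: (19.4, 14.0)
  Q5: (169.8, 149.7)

Q1→F; Q2→F; Q3→D; Q4→F; Q5→F

Q1 at (-199.7, 357.9):
  D: 371.3 nmi
  E: 667.3 nmi
  F: 184.8 nmi
  G: 720.7 nmi
  → nearest: F (184.8 nmi)
Q2 at (-251.0, 95.1):
  D: 174.1 nmi
  E: 472.3 nmi
  F: 114.1 nmi
  G: 564.8 nmi
  → nearest: F (114.1 nmi)
Q3 at (-439.5, -152.4):
  D: 213.3 nmi
  E: 517.1 nmi
  F: 424.4 nmi
  G: 649.9 nmi
  → nearest: D (213.3 nmi)
Q4 at (19.4, 14.0):
  D: 443.3 nmi
  E: 271.8 nmi
  F: 249.0 nmi
  G: 313.3 nmi
  → nearest: F (249.0 nmi)
Q5 at (169.8, 149.7):
  D: 598.1 nmi
  E: 416.0 nmi
  F: 340.9 nmi
  G: 389.9 nmi
  → nearest: F (340.9 nmi)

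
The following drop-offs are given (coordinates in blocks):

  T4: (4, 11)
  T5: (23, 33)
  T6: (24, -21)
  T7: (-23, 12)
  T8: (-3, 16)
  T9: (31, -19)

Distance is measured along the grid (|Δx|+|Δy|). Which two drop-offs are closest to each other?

T6 and T9

Pairwise distances:
T6–T9: |7| + |2| = 7 + 2 = 9 blocks
T4–T8: |-7| + |5| = 7 + 5 = 12 blocks
T7–T8: |20| + |4| = 20 + 4 = 24 blocks
T4–T7: |-27| + |1| = 27 + 1 = 28 blocks
T4–T5: |19| + |22| = 19 + 22 = 41 blocks
T5–T8: |-26| + |-17| = 26 + 17 = 43 blocks
T4–T6: |20| + |-32| = 20 + 32 = 52 blocks
T5–T6: |1| + |-54| = 1 + 54 = 55 blocks
T4–T9: |27| + |-30| = 27 + 30 = 57 blocks
T5–T9: |8| + |-52| = 8 + 52 = 60 blocks
T6–T8: |-27| + |37| = 27 + 37 = 64 blocks
T5–T7: |-46| + |-21| = 46 + 21 = 67 blocks
T8–T9: |34| + |-35| = 34 + 35 = 69 blocks
T6–T7: |-47| + |33| = 47 + 33 = 80 blocks
T7–T9: |54| + |-31| = 54 + 31 = 85 blocks
Closest pair: T6–T9 at 9 blocks.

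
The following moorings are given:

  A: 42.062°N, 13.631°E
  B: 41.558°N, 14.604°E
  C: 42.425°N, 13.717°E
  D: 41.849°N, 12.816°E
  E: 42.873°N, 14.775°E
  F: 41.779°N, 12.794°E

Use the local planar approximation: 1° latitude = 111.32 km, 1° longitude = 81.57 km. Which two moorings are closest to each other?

Pairwise distances:
A–B: √((-0.504·111.32)² + (0.973·81.57)²) = √(3147.80244 + 6299.21752) = 97.196 km
A–C: √((0.363·111.32)² + (0.086·81.57)²) = √(1632.90021 + 49.21051) = 41.014 km
A–D: √((-0.213·111.32)² + (-0.815·81.57)²) = √(562.21911 + 4419.53057) = 70.582 km
A–E: √((0.811·111.32)² + (1.144·81.57)²) = √(8150.57229 + 8707.89079) = 129.840 km
A–F: √((-0.283·111.32)² + (-0.837·81.57)²) = √(992.47429 + 4661.35137) = 75.192 km
B–C: √((0.867·111.32)² + (-0.887·81.57)²) = √(9315.03713 + 5234.89728) = 120.623 km
B–D: √((0.291·111.32)² + (-1.788·81.57)²) = √(1049.37901 + 21271.39408) = 149.401 km
B–E: √((1.315·111.32)² + (0.171·81.57)²) = √(21428.80244 + 194.55982) = 147.049 km
B–F: √((0.221·111.32)² + (-1.810·81.57)²) = √(605.24463 + 21798.07158) = 149.677 km
C–D: √((-0.576·111.32)² + (-0.901·81.57)²) = √(4111.41544 + 5401.45182) = 97.534 km
C–E: √((0.448·111.32)² + (1.058·81.57)²) = √(2487.15255 + 7447.87296) = 99.675 km
C–F: √((-0.646·111.32)² + (-0.923·81.57)²) = √(5171.43930 + 5668.45008) = 104.115 km
D–E: √((1.024·111.32)² + (1.959·81.57)²) = √(12994.10311 + 25534.64337) = 196.287 km
D–F: √((-0.070·111.32)² + (-0.022·81.57)²) = √(60.72150 + 3.22037) = 7.996 km
E–F: √((-1.094·111.32)² + (-1.981·81.57)²) = √(14831.36214 + 26111.38304) = 202.343 km
Closest pair: D–F at 7.996 km.

D and F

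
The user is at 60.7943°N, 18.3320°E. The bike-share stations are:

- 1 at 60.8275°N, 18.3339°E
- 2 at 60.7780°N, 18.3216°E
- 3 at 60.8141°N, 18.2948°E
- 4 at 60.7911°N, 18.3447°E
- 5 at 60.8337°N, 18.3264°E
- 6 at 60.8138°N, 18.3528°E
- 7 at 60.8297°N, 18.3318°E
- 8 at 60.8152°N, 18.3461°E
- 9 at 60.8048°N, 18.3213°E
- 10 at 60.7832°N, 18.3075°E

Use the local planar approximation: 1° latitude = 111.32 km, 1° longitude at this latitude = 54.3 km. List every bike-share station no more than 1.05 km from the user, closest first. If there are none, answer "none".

Distances from 60.7943°N, 18.3320°E:
1: 3.6973 km
2: 1.9004 km
3: 2.9897 km
4: 0.7762 km
5: 4.3965 km
6: 2.4470 km
7: 3.9407 km
8: 2.4493 km
9: 1.3053 km
10: 1.8157 km
Threshold 1.05 km: 4 (0.7762 km) is within range.

4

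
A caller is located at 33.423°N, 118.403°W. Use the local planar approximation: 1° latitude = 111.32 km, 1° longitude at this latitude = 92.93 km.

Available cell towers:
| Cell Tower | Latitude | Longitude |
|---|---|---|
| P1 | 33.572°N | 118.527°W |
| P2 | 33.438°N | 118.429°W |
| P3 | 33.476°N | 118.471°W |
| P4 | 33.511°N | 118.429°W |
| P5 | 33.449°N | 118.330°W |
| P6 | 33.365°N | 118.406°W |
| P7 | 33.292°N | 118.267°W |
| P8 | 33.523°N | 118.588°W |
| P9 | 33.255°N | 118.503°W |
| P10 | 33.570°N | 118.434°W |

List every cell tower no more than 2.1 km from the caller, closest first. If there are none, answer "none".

Distances from 33.423°N, 118.403°W:
P1: √((0.149·111.32)² + (-0.124·92.93)²) = √(275.11795 + 132.78690) = 20.197 km
P2: √((0.015·111.32)² + (-0.026·92.93)²) = √(2.78823 + 5.83793) = 2.937 km
P3: √((0.053·111.32)² + (-0.068·92.93)²) = √(34.80953 + 39.93279) = 8.645 km
P4: √((0.088·111.32)² + (-0.026·92.93)²) = √(95.96475 + 5.83793) = 10.090 km
P5: √((0.026·111.32)² + (0.073·92.93)²) = √(8.37709 + 46.02116) = 7.376 km
P6: √((-0.058·111.32)² + (-0.003·92.93)²) = √(41.68717 + 0.07772) = 6.463 km
P7: √((-0.131·111.32)² + (0.136·92.93)²) = √(212.66156 + 159.73118) = 19.297 km
P8: √((0.100·111.32)² + (-0.185·92.93)²) = √(123.92142 + 295.56658) = 20.481 km
P9: √((-0.168·111.32)² + (-0.100·92.93)²) = √(349.75583 + 86.35985) = 20.883 km
P10: √((0.147·111.32)² + (-0.031·92.93)²) = √(267.78181 + 8.29918) = 16.616 km
Threshold 2.1 km: none within range.

none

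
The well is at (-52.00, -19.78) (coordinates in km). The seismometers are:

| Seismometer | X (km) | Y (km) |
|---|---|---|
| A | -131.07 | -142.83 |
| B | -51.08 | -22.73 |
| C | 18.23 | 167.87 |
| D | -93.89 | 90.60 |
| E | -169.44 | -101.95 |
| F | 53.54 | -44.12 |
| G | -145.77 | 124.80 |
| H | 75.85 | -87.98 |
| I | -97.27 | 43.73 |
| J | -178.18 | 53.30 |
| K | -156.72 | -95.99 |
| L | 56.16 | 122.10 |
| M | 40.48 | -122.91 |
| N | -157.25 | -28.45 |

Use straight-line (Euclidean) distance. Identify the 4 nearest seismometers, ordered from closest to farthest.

Distances from (-52.00, -19.78):
A: √((-79.07)² + (-123.05)²) = √(6252.0649 + 15141.3025) = 146.26 km
B: √((0.92)² + (-2.95)²) = √(0.8464 + 8.7025) = 3.09 km
C: √((70.23)² + (187.65)²) = √(4932.2529 + 35212.5225) = 200.36 km
D: √((-41.89)² + (110.38)²) = √(1754.7721 + 12183.7444) = 118.06 km
E: √((-117.44)² + (-82.17)²) = √(13792.1536 + 6751.9089) = 143.33 km
F: √((105.54)² + (-24.34)²) = √(11138.6916 + 592.4356) = 108.31 km
G: √((-93.77)² + (144.58)²) = √(8792.8129 + 20903.3764) = 172.33 km
H: √((127.85)² + (-68.20)²) = √(16345.6225 + 4651.2400) = 144.90 km
I: √((-45.27)² + (63.51)²) = √(2049.3729 + 4033.5201) = 77.99 km
J: √((-126.18)² + (73.08)²) = √(15921.3924 + 5340.6864) = 145.82 km
K: √((-104.72)² + (-76.21)²) = √(10966.2784 + 5807.9641) = 129.52 km
L: √((108.16)² + (141.88)²) = √(11698.5856 + 20129.9344) = 178.41 km
M: √((92.48)² + (-103.13)²) = √(8552.5504 + 10635.7969) = 138.52 km
N: √((-105.25)² + (-8.67)²) = √(11077.5625 + 75.1689) = 105.61 km
Sorted: B (3.09 km) < I (77.99 km) < N (105.61 km) < F (108.31 km) < D (118.06 km) < K (129.52 km) < …

B, I, N, F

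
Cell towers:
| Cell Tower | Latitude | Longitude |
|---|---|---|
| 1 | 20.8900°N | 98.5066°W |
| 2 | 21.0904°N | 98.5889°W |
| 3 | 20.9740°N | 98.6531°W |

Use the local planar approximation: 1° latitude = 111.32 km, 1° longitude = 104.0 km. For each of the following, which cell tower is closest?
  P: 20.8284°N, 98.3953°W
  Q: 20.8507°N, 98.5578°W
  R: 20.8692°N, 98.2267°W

P at 20.8284°N, 98.3953°W:
  1: √((0.0616·111.32)² + (-0.1113·104.0)²) = √(47.022728 + 133.985255) = 13.4539 km
  2: √((0.2620·111.32)² + (-0.1936·104.0)²) = √(850.646223 + 405.394063) = 35.4407 km
  3: √((0.1456·111.32)² + (-0.2578·104.0)²) = √(262.705488 + 718.840445) = 31.3296 km
  → nearest: 1 (13.4539 km)
Q at 20.8507°N, 98.5578°W:
  1: √((0.0393·111.32)² + (0.0512·104.0)²) = √(19.139540 + 28.353495) = 6.8915 km
  2: √((0.2397·111.32)² + (-0.0311·104.0)²) = √(712.004049 + 10.461343) = 26.8787 km
  3: √((0.1233·111.32)² + (-0.0953·104.0)²) = √(188.396378 + 98.231885) = 16.9301 km
  → nearest: 1 (6.8915 km)
R at 20.8692°N, 98.2267°W:
  1: √((0.0208·111.32)² + (-0.2799·104.0)²) = √(5.361336 + 847.368812) = 29.2015 km
  2: √((0.2212·111.32)² + (-0.3622·104.0)²) = √(606.340588 + 1418.938493) = 45.0031 km
  3: √((0.1048·111.32)² + (-0.4264·104.0)²) = √(136.103396 + 1966.532239) = 45.8545 km
  → nearest: 1 (29.2015 km)

P→1; Q→1; R→1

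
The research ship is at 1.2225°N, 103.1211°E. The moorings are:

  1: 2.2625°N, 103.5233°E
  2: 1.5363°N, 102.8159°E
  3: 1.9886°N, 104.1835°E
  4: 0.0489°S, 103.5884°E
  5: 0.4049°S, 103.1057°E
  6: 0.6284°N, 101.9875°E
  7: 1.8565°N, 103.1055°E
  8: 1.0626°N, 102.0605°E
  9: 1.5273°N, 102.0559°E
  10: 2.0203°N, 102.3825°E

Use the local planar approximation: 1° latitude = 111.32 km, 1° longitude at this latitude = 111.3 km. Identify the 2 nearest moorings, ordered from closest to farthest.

Distances from 1.2225°N, 103.1211°E:
1: √((1.0400·111.32)² + (0.4022·111.3)²) = √(13403.341220 + 2003.892691) = 124.1259 km
2: √((0.3138·111.32)² + (-0.3052·111.3)²) = √(1220.259715 + 1153.876656) = 48.7251 km
3: √((0.7661·111.32)² + (1.0624·111.3)²) = √(7273.062506 + 13981.908404) = 145.7908 km
4: √((-1.2714·111.32)² + (0.4673·111.3)²) = √(20031.377224 + 2705.091070) = 150.7862 km
5: √((-1.6274·111.32)² + (-0.0154·111.3)²) = √(32819.731114 + 2.937865) = 181.1703 km
6: √((-0.5941·111.32)² + (-1.1336·111.3)²) = √(4373.866266 + 15918.788151) = 142.4523 km
7: √((0.6340·111.32)² + (-0.0156·111.3)²) = √(4981.095991 + 3.014668) = 70.5982 km
8: √((-0.1599·111.32)² + (-1.0606·111.3)²) = √(316.842421 + 13934.570085) = 119.3793 km
9: √((0.3048·111.32)² + (-1.0652·111.3)²) = √(1151.267701 + 14055.705342) = 123.3166 km
10: √((0.7978·111.32)² + (-0.7386·111.3)²) = √(7887.410773 + 6757.856030) = 121.0176 km
Sorted: 2 (48.7251 km) < 7 (70.5982 km) < 8 (119.3793 km) < 10 (121.0176 km) < …

2, 7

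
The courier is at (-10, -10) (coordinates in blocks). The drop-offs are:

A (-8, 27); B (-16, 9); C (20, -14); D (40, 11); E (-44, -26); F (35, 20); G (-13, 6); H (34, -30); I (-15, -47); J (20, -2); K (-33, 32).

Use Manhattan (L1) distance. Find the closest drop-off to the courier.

G

Distances from (-10, -10):
A: |2| + |37| = 2 + 37 = 39 blocks
B: |-6| + |19| = 6 + 19 = 25 blocks
C: |30| + |-4| = 30 + 4 = 34 blocks
D: |50| + |21| = 50 + 21 = 71 blocks
E: |-34| + |-16| = 34 + 16 = 50 blocks
F: |45| + |30| = 45 + 30 = 75 blocks
G: |-3| + |16| = 3 + 16 = 19 blocks
H: |44| + |-20| = 44 + 20 = 64 blocks
I: |-5| + |-37| = 5 + 37 = 42 blocks
J: |30| + |8| = 30 + 8 = 38 blocks
K: |-23| + |42| = 23 + 42 = 65 blocks
Minimum: G at 19 blocks.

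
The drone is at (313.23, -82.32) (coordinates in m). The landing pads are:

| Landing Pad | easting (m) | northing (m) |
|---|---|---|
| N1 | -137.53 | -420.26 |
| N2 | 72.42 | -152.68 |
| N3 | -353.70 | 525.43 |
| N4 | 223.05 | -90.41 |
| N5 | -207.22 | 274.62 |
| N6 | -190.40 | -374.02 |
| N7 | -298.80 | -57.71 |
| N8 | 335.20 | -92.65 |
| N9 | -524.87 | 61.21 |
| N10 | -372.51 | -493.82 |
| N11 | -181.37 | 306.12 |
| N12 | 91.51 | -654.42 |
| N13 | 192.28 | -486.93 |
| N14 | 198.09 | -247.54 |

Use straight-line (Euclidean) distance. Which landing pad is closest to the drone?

Distances from (313.23, -82.32):
N1: √((-450.76)² + (-337.94)²) = √(203184.5776 + 114203.4436) = 563.37 m
N2: √((-240.81)² + (-70.36)²) = √(57989.4561 + 4950.5296) = 250.88 m
N3: √((-666.93)² + (607.75)²) = √(444795.6249 + 369360.0625) = 902.31 m
N4: √((-90.18)² + (-8.09)²) = √(8132.4324 + 65.4481) = 90.54 m
N5: √((-520.45)² + (356.94)²) = √(270868.2025 + 127406.1636) = 631.09 m
N6: √((-503.63)² + (-291.70)²) = √(253643.1769 + 85088.8900) = 582.01 m
N7: √((-612.03)² + (24.61)²) = √(374580.7209 + 605.6521) = 612.52 m
N8: √((21.97)² + (-10.33)²) = √(482.6809 + 106.7089) = 24.28 m
N9: √((-838.10)² + (143.53)²) = √(702411.6100 + 20600.8609) = 850.30 m
N10: √((-685.74)² + (-411.50)²) = √(470239.3476 + 169332.2500) = 799.73 m
N11: √((-494.60)² + (388.44)²) = √(244629.1600 + 150885.6336) = 628.90 m
N12: √((-221.72)² + (-572.10)²) = √(49159.7584 + 327298.4100) = 613.56 m
N13: √((-120.95)² + (-404.61)²) = √(14628.9025 + 163709.2521) = 422.30 m
N14: √((-115.14)² + (-165.22)²) = √(13257.2196 + 27297.6484) = 201.38 m
Minimum: N8 at 24.28 m.

N8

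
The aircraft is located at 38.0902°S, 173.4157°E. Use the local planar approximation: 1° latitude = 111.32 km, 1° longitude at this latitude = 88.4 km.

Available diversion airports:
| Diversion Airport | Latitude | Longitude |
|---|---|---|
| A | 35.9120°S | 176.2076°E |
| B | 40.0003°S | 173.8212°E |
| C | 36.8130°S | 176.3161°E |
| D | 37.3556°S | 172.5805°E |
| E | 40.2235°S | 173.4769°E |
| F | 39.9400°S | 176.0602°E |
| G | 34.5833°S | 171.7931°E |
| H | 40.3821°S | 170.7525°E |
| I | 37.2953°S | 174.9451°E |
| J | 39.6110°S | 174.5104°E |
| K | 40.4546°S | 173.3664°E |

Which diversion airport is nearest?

D

Distances from 38.0902°S, 173.4157°E:
A: √((2.1782·111.32)² + (2.7919·88.4)²) = √(58795.204159 + 60912.194672) = 345.9876 km
B: √((-1.9101·111.32)² + (0.4055·88.4)²) = √(45212.508612 + 1284.950054) = 215.6327 km
C: √((1.2772·111.32)² + (2.9004·88.4)²) = √(20214.556386 + 65738.580630) = 293.1777 km
D: √((0.7346·111.32)² + (-0.8352·88.4)²) = √(6687.260531 + 5451.116972) = 110.1743 km
E: √((-2.1333·111.32)² + (0.0612·88.4)²) = √(56396.254543 + 29.268966) = 237.5406 km
F: √((-1.8498·111.32)² + (2.6445·88.4)²) = √(42402.937674 + 54650.189566) = 311.5335 km
G: √((3.5069·111.32)² + (-1.6226·88.4)²) = √(152402.874868 + 20574.413944) = 415.9054 km
H: √((-2.2919·111.32)² + (-2.6632·88.4)²) = √(65093.515119 + 55425.815827) = 347.1589 km
I: √((0.7949·111.32)² + (1.5294·88.4)²) = √(7830.173574 + 18278.758785) = 161.5826 km
J: √((-1.5208·111.32)² + (1.0947·88.4)²) = √(28660.951422 + 9364.719341) = 195.0017 km
K: √((-2.3644·111.32)² + (-0.0493·88.4)²) = √(69276.876236 + 18.993210) = 263.2411 km
Minimum: D at 110.1743 km.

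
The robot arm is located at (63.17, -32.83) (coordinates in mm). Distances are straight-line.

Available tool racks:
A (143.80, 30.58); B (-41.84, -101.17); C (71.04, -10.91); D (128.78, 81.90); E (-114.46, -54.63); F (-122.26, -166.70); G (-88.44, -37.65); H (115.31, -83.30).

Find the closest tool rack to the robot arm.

C

Distances from (63.17, -32.83):
A: √((80.63)² + (63.41)²) = √(6501.1969 + 4020.8281) = 102.58 mm
B: √((-105.01)² + (-68.34)²) = √(11027.1001 + 4670.3556) = 125.29 mm
C: √((7.87)² + (21.92)²) = √(61.9369 + 480.4864) = 23.29 mm
D: √((65.61)² + (114.73)²) = √(4304.6721 + 13162.9729) = 132.17 mm
E: √((-177.63)² + (-21.80)²) = √(31552.4169 + 475.2400) = 178.96 mm
F: √((-185.43)² + (-133.87)²) = √(34384.2849 + 17921.1769) = 228.70 mm
G: √((-151.61)² + (-4.82)²) = √(22985.5921 + 23.2324) = 151.69 mm
H: √((52.14)² + (-50.47)²) = √(2718.5796 + 2547.2209) = 72.57 mm
Minimum: C at 23.29 mm.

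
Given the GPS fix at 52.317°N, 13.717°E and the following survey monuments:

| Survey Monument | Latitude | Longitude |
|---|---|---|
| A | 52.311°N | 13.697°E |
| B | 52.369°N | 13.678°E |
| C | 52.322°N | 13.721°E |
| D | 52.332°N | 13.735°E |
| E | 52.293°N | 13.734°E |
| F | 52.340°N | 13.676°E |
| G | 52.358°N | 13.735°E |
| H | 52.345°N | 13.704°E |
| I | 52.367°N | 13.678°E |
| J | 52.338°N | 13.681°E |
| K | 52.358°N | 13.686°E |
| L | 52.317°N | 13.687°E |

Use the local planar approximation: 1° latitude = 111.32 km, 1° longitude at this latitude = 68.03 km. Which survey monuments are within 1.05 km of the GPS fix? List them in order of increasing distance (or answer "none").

Distances from 52.317°N, 13.717°E:
A: √((-0.006·111.32)² + (-0.020·68.03)²) = √(0.44612 + 1.85123) = 1.516 km
B: √((0.052·111.32)² + (-0.039·68.03)²) = √(33.50835 + 7.03931) = 6.368 km
C: √((0.005·111.32)² + (0.004·68.03)²) = √(0.30980 + 0.07405) = 0.620 km
D: √((0.015·111.32)² + (0.018·68.03)²) = √(2.78823 + 1.49950) = 2.071 km
E: √((-0.024·111.32)² + (0.017·68.03)²) = √(7.13787 + 1.33752) = 2.911 km
F: √((0.023·111.32)² + (-0.041·68.03)²) = √(6.55544 + 7.77980) = 3.786 km
G: √((0.041·111.32)² + (0.018·68.03)²) = √(20.83119 + 1.49950) = 4.726 km
H: √((0.028·111.32)² + (-0.013·68.03)²) = √(9.71544 + 0.78215) = 3.240 km
I: √((0.050·111.32)² + (-0.039·68.03)²) = √(30.98036 + 7.03931) = 6.166 km
J: √((0.021·111.32)² + (-0.036·68.03)²) = √(5.46493 + 5.99799) = 3.386 km
K: √((0.041·111.32)² + (-0.031·68.03)²) = √(20.83119 + 4.44759) = 5.028 km
L: √((0.000·111.32)² + (-0.030·68.03)²) = √(0.00000 + 4.16527) = 2.041 km
Threshold 1.05 km: C (0.620 km) is within range.

C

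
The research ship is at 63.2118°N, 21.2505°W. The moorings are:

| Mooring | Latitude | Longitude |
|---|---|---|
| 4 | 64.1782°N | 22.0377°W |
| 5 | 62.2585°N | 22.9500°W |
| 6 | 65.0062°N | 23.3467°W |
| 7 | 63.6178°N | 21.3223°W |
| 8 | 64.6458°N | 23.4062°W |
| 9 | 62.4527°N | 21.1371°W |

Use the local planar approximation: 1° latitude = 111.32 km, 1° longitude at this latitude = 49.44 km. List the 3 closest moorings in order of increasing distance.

Distances from 63.2118°N, 21.2505°W:
4: 114.4032 km
5: 135.3575 km
6: 225.0368 km
7: 45.3351 km
8: 191.9414 km
9: 84.6888 km
Sorted: 7 (45.3351 km) < 9 (84.6888 km) < 4 (114.4032 km) < 5 (135.3575 km) < 8 (191.9414 km) < …

7, 9, 4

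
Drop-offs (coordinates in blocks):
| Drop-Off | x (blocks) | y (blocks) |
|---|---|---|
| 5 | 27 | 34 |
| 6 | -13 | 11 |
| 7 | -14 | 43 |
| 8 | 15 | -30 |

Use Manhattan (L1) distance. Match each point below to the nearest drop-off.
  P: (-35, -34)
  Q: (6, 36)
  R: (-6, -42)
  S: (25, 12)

P→8; Q→5; R→8; S→5

P at (-35, -34):
  5: 130 blocks
  6: 67 blocks
  7: 98 blocks
  8: 54 blocks
  → nearest: 8 (54 blocks)
Q at (6, 36):
  5: 23 blocks
  6: 44 blocks
  7: 27 blocks
  8: 75 blocks
  → nearest: 5 (23 blocks)
R at (-6, -42):
  5: 109 blocks
  6: 60 blocks
  7: 93 blocks
  8: 33 blocks
  → nearest: 8 (33 blocks)
S at (25, 12):
  5: 24 blocks
  6: 39 blocks
  7: 70 blocks
  8: 52 blocks
  → nearest: 5 (24 blocks)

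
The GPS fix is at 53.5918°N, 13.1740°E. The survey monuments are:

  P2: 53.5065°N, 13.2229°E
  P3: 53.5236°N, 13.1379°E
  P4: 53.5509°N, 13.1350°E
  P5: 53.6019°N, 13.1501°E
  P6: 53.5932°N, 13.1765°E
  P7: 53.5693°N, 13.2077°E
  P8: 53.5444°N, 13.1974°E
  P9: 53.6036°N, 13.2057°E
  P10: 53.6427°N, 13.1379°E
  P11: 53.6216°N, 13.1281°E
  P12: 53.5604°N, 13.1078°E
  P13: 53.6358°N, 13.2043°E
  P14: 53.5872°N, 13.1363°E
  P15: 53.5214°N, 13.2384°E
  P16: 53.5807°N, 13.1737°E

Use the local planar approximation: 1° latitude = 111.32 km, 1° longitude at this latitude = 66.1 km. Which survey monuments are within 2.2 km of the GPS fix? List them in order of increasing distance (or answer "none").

P6, P16, P5

Distances from 53.5918°N, 13.1740°E:
P2: 10.0307 km
P3: 7.9582 km
P4: 5.2321 km
P5: 1.9390 km
P6: 0.2271 km
P7: 3.3520 km
P8: 5.4986 km
P9: 2.4731 km
P10: 6.1481 km
P11: 4.4955 km
P12: 5.6005 km
P13: 5.2917 km
P14: 2.5440 km
P15: 8.9184 km
P16: 1.2358 km
Threshold 2.2 km: P6 (0.2271 km), P16 (1.2358 km), P5 (1.9390 km) are within range.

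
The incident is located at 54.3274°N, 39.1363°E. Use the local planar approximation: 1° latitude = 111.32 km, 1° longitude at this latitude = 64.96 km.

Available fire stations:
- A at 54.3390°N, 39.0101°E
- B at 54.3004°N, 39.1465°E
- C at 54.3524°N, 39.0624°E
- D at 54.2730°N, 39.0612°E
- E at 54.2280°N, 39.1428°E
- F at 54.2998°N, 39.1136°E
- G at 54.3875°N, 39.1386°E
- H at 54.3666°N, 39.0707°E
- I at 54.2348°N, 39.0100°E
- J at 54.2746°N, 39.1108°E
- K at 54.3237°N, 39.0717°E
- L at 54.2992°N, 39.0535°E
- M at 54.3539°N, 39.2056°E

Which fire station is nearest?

B

Distances from 54.3274°N, 39.1363°E:
A: √((0.0116·111.32)² + (-0.1262·64.96)²) = √(1.667487 + 67.206417) = 8.2990 km
B: √((-0.0270·111.32)² + (0.0102·64.96)²) = √(9.033872 + 0.439028) = 3.0778 km
C: √((0.0250·111.32)² + (-0.0739·64.96)²) = √(7.745089 + 23.045223) = 5.5489 km
D: √((-0.0544·111.32)² + (-0.0751·64.96)²) = √(36.672811 + 23.799723) = 7.7764 km
E: √((-0.0994·111.32)² + (0.0065·64.96)²) = √(122.438828 + 0.178287) = 11.0733 km
F: √((-0.0276·111.32)² + (-0.0227·64.96)²) = √(9.439838 + 2.174422) = 3.4080 km
G: √((0.0601·111.32)² + (0.0023·64.96)²) = √(44.760542 + 0.022323) = 6.6920 km
H: √((0.0392·111.32)² + (-0.0656·64.96)²) = √(19.042262 + 18.159325) = 6.0993 km
I: √((-0.0926·111.32)² + (-0.1263·64.96)²) = √(106.259647 + 67.312967) = 13.1747 km
J: √((-0.0528·111.32)² + (-0.0255·64.96)²) = √(34.547310 + 2.743926) = 6.1067 km
K: √((-0.0037·111.32)² + (-0.0646·64.96)²) = √(0.169648 + 17.609907) = 4.2166 km
L: √((-0.0282·111.32)² + (-0.0828·64.96)²) = √(9.854727 + 28.930285) = 6.2278 km
M: √((0.0265·111.32)² + (0.0693·64.96)²) = √(8.702382 + 20.265555) = 5.3822 km
Minimum: B at 3.0778 km.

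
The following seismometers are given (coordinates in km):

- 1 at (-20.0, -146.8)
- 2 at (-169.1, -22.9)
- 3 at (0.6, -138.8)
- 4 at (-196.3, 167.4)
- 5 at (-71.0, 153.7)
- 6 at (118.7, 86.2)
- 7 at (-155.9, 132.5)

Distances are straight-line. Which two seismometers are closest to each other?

Pairwise distances:
1–2: √((-149.1)² + (123.9)²) = √(22230.810 + 15351.210) = 193.9 km
1–3: √((20.6)² + (8.0)²) = √(424.360 + 64.000) = 22.1 km
1–4: √((-176.3)² + (314.2)²) = √(31081.690 + 98721.640) = 360.3 km
1–5: √((-51.0)² + (300.5)²) = √(2601.000 + 90300.250) = 304.8 km
1–6: √((138.7)² + (233.0)²) = √(19237.690 + 54289.000) = 271.2 km
1–7: √((-135.9)² + (279.3)²) = √(18468.810 + 78008.490) = 310.6 km
2–3: √((169.7)² + (-115.9)²) = √(28798.090 + 13432.810) = 205.5 km
2–4: √((-27.2)² + (190.3)²) = √(739.840 + 36214.090) = 192.2 km
2–5: √((98.1)² + (176.6)²) = √(9623.610 + 31187.560) = 202.0 km
2–6: √((287.8)² + (109.1)²) = √(82828.840 + 11902.810) = 307.8 km
2–7: √((13.2)² + (155.4)²) = √(174.240 + 24149.160) = 156.0 km
3–4: √((-196.9)² + (306.2)²) = √(38769.610 + 93758.440) = 364.0 km
3–5: √((-71.6)² + (292.5)²) = √(5126.560 + 85556.250) = 301.1 km
3–6: √((118.1)² + (225.0)²) = √(13947.610 + 50625.000) = 254.1 km
3–7: √((-156.5)² + (271.3)²) = √(24492.250 + 73603.690) = 313.2 km
4–5: √((125.3)² + (-13.7)²) = √(15700.090 + 187.690) = 126.0 km
4–6: √((315.0)² + (-81.2)²) = √(99225.000 + 6593.440) = 325.3 km
4–7: √((40.4)² + (-34.9)²) = √(1632.160 + 1218.010) = 53.4 km
5–6: √((189.7)² + (-67.5)²) = √(35986.090 + 4556.250) = 201.4 km
5–7: √((-84.9)² + (-21.2)²) = √(7208.010 + 449.440) = 87.5 km
6–7: √((-274.6)² + (46.3)²) = √(75405.160 + 2143.690) = 278.5 km
Closest pair: 1–3 at 22.1 km.

1 and 3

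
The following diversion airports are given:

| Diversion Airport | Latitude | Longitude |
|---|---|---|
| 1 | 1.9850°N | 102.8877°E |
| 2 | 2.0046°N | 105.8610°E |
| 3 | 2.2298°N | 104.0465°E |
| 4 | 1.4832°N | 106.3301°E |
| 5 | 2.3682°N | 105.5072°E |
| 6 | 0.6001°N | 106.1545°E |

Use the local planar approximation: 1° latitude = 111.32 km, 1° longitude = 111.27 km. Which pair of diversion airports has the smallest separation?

2 and 5

Pairwise distances:
1–2: √((0.0196·111.32)² + (2.9733·111.27)²) = √(4.760565 + 109454.504134) = 330.8463 km
1–3: √((0.2448·111.32)² + (1.1588·111.27)²) = √(742.624413 + 16625.440047) = 131.7880 km
1–4: √((-0.5018·111.32)² + (3.4424·111.27)²) = √(3120.381607 + 146716.460853) = 387.0876 km
1–5: √((0.3832·111.32)² + (2.6195·111.27)²) = √(1819.689948 + 84955.789792) = 294.5768 km
1–6: √((-1.3849·111.32)² + (3.2668·111.27)²) = √(23767.484856 + 132129.949782) = 394.8385 km
2–3: √((0.2252·111.32)² + (-1.8145·111.27)²) = √(628.467998 + 40763.373777) = 203.4499 km
2–4: √((-0.5214·111.32)² + (0.4691·111.27)²) = √(3368.902553 + 2724.501441) = 78.0603 km
2–5: √((0.3636·111.32)² + (-0.3538·111.27)²) = √(1638.302690 + 1549.786356) = 56.4632 km
2–6: √((-1.4045·111.32)² + (0.2935·111.27)²) = √(24444.991039 + 1066.528308) = 159.7233 km
3–4: √((-0.7466·111.32)² + (2.2836·111.27)²) = √(6907.523427 + 64564.864625) = 267.3432 km
3–5: √((0.1384·111.32)² + (1.4607·111.27)²) = √(237.366035 + 26416.679955) = 163.2607 km
3–6: √((-1.6297·111.32)² + (2.1080·111.27)²) = √(32912.564743 + 55017.061307) = 296.5293 km
4–5: √((0.8850·111.32)² + (-0.8229·111.27)²) = √(9705.835731 + 8383.981296) = 134.4984 km
4–6: √((-0.8831·111.32)² + (-0.1756·111.27)²) = √(9664.205692 + 381.772990) = 100.2296 km
5–6: √((-1.7681·111.32)² + (0.6473·111.27)²) = √(38740.038111 + 5187.610853) = 209.5892 km
Closest pair: 2–5 at 56.4632 km.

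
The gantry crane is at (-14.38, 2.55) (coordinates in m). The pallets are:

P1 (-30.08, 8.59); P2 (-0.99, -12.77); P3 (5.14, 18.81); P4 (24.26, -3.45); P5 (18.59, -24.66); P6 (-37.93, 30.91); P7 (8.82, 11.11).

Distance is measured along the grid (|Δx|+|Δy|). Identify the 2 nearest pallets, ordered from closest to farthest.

Distances from (-14.38, 2.55):
P1: 21.74 m
P2: 28.71 m
P3: 35.78 m
P4: 44.64 m
P5: 60.18 m
P6: 51.91 m
P7: 31.76 m
Sorted: P1 (21.74 m) < P2 (28.71 m) < P7 (31.76 m) < P3 (35.78 m) < …

P1, P2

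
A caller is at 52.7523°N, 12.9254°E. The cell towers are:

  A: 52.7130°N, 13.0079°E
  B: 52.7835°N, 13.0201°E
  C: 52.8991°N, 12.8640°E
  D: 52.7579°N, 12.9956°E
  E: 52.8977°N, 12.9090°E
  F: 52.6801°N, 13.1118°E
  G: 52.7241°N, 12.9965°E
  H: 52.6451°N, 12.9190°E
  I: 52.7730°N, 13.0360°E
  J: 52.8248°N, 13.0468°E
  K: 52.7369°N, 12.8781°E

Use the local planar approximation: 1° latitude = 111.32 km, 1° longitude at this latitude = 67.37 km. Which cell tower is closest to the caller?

Distances from 52.7523°N, 12.9254°E:
A: √((-0.0393·111.32)² + (0.0825·67.37)²) = √(19.139540 + 30.891642) = 7.0733 km
B: √((0.0312·111.32)² + (0.0947·67.37)²) = √(12.063007 + 40.703622) = 7.2641 km
C: √((0.1468·111.32)² + (-0.0614·67.37)²) = √(267.053643 + 17.110781) = 16.8572 km
D: √((0.0056·111.32)² + (0.0702·67.37)²) = √(0.388618 + 22.366978) = 4.7703 km
E: √((0.1454·111.32)² + (-0.0164·67.37)²) = √(261.984265 + 1.220733) = 16.2236 km
F: √((-0.0722·111.32)² + (0.1864·67.37)²) = √(64.598256 + 157.697537) = 14.9096 km
G: √((-0.0282·111.32)² + (0.0711·67.37)²) = √(9.854727 + 22.944167) = 5.7270 km
H: √((-0.1072·111.32)² + (-0.0064·67.37)²) = √(142.408518 + 0.185906) = 11.9413 km
I: √((0.0207·111.32)² + (0.1106·67.37)²) = √(5.309909 + 55.519219) = 7.7993 km
J: √((0.0725·111.32)² + (0.1214·67.37)²) = √(65.136198 + 66.891428) = 11.4903 km
K: √((-0.0154·111.32)² + (-0.0473·67.37)²) = √(2.938920 + 10.154426) = 3.6185 km
Minimum: K at 3.6185 km.

K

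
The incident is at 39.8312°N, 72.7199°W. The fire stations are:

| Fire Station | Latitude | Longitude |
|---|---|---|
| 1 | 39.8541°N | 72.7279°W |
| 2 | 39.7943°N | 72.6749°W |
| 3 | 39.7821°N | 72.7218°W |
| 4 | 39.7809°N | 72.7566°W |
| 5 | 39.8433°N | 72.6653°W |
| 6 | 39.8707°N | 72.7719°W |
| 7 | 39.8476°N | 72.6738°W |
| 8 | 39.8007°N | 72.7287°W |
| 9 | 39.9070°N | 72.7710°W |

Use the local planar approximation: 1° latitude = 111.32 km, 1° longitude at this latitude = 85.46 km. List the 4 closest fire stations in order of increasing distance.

Distances from 39.8312°N, 72.7199°W:
1: √((0.0229·111.32)² + (-0.0080·85.46)²) = √(6.498563 + 0.467418) = 2.6393 km
2: √((-0.0369·111.32)² + (0.0450·85.46)²) = √(16.873265 + 14.789408) = 5.6270 km
3: √((-0.0491·111.32)² + (-0.0019·85.46)²) = √(29.875101 + 0.026365) = 5.4682 km
4: √((-0.0503·111.32)² + (-0.0367·85.46)²) = √(31.353236 + 9.836892) = 6.4180 km
5: √((0.0121·111.32)² + (0.0546·85.46)²) = √(1.814334 + 21.772639) = 4.8566 km
6: √((0.0395·111.32)² + (-0.0520·85.46)²) = √(19.334840 + 19.748425) = 6.2517 km
7: √((0.0164·111.32)² + (0.0461·85.46)²) = √(3.332991 + 15.521283) = 4.3422 km
8: √((-0.0305·111.32)² + (-0.0088·85.46)²) = √(11.527790 + 0.565576) = 3.4776 km
9: √((0.0758·111.32)² + (-0.0511·85.46)²) = √(71.200789 + 19.070741) = 9.5011 km
Sorted: 1 (2.6393 km) < 8 (3.4776 km) < 7 (4.3422 km) < 5 (4.8566 km) < 3 (5.4682 km) < 2 (5.6270 km) < …

1, 8, 7, 5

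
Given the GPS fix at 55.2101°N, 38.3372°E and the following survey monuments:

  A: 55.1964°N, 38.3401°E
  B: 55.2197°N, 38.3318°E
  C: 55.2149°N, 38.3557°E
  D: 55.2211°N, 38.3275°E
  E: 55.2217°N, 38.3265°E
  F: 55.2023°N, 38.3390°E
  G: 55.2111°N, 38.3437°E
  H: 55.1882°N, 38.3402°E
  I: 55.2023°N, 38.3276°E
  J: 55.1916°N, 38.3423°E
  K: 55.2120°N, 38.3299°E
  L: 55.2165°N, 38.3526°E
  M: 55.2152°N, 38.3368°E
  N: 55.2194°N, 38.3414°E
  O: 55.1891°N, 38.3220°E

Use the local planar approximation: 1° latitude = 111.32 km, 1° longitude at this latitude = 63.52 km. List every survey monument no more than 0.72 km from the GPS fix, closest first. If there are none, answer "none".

G, K, M

Distances from 55.2101°N, 38.3372°E:
A: √((-0.0137·111.32)² + (0.0029·63.52)²) = √(2.325881 + 0.033933) = 1.5362 km
B: √((0.0096·111.32)² + (-0.0054·63.52)²) = √(1.142060 + 0.117654) = 1.1224 km
C: √((0.0048·111.32)² + (0.0185·63.52)²) = √(0.285515 + 1.380907) = 1.2909 km
D: √((0.0110·111.32)² + (-0.0097·63.52)²) = √(1.499449 + 0.379633) = 1.3708 km
E: √((0.0116·111.32)² + (-0.0107·63.52)²) = √(1.667487 + 0.461943) = 1.4593 km
F: √((-0.0078·111.32)² + (0.0018·63.52)²) = √(0.753938 + 0.013073) = 0.8758 km
G: √((0.0010·111.32)² + (0.0065·63.52)²) = √(0.012392 + 0.170470) = 0.4276 km
H: √((-0.0219·111.32)² + (0.0030·63.52)²) = √(5.943395 + 0.036313) = 2.4453 km
I: √((-0.0078·111.32)² + (-0.0096·63.52)²) = √(0.753938 + 0.371846) = 1.0610 km
J: √((-0.0185·111.32)² + (0.0051·63.52)²) = √(4.241211 + 0.104945) = 2.0847 km
K: √((0.0019·111.32)² + (-0.0073·63.52)²) = √(0.044736 + 0.215014) = 0.5097 km
L: √((0.0064·111.32)² + (0.0154·63.52)²) = √(0.507582 + 0.956891) = 1.2102 km
M: √((0.0051·111.32)² + (-0.0004·63.52)²) = √(0.322320 + 0.000646) = 0.5683 km
N: √((0.0093·111.32)² + (0.0042·63.52)²) = √(1.071796 + 0.071174) = 1.0691 km
O: √((-0.0210·111.32)² + (-0.0152·63.52)²) = √(5.464935 + 0.932198) = 2.5293 km
Threshold 0.72 km: G (0.4276 km), K (0.5097 km), M (0.5683 km) are within range.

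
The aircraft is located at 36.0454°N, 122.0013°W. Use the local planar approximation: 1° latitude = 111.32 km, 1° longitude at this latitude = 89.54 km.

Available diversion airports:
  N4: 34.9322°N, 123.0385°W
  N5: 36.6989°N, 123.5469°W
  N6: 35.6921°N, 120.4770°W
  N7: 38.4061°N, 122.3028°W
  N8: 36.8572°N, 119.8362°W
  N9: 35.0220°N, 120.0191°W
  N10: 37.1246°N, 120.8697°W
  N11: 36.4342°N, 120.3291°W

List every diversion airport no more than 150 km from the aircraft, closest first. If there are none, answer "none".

Distances from 36.0454°N, 122.0013°W:
N4: 154.8597 km
N5: 156.3485 km
N6: 142.0394 km
N7: 264.1761 km
N8: 213.8914 km
N9: 210.9034 km
N10: 157.1599 km
N11: 155.8588 km
Threshold 150 km: N6 (142.0394 km) is within range.

N6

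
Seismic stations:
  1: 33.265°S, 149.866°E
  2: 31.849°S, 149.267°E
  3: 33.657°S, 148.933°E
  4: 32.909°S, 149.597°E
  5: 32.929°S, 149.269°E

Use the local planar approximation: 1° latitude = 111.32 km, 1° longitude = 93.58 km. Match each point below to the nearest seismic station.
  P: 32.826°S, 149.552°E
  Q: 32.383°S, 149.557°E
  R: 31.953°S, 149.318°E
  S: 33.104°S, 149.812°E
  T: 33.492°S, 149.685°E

P→4; Q→4; R→2; S→1; T→1

P at 32.826°S, 149.552°E:
  1: √((-0.439·111.32)² + (0.314·93.58)²) = √(2388.22608 + 863.42651) = 57.023 km
  2: √((0.977·111.32)² + (-0.285·93.58)²) = √(11828.65929 + 711.30490) = 111.982 km
  3: √((-0.831·111.32)² + (-0.619·93.58)²) = √(8557.53025 + 3355.42379) = 109.146 km
  4: √((-0.083·111.32)² + (0.045·93.58)²) = √(85.36947 + 17.73336) = 10.154 km
  5: √((-0.103·111.32)² + (-0.283·93.58)²) = √(131.46824 + 701.35670) = 28.859 km
  → nearest: 4 (10.154 km)
Q at 32.383°S, 149.557°E:
  1: √((-0.882·111.32)² + (0.309·93.58)²) = √(9640.14498 + 836.14778) = 102.354 km
  2: √((0.534·111.32)² + (-0.290·93.58)²) = √(3533.69376 + 736.48190) = 65.347 km
  3: √((-1.274·111.32)² + (-0.624·93.58)²) = √(20113.38892 + 3409.84989) = 153.373 km
  4: √((-0.526·111.32)² + (0.040·93.58)²) = √(3428.60839 + 14.01155) = 58.674 km
  5: √((-0.546·111.32)² + (-0.288·93.58)²) = √(3694.29592 + 726.35856) = 66.488 km
  → nearest: 4 (58.674 km)
R at 31.953°S, 149.318°E:
  1: √((-1.312·111.32)² + (0.548·93.58)²) = √(21331.13997 + 2629.82711) = 154.793 km
  2: √((0.104·111.32)² + (-0.051·93.58)²) = √(134.03341 + 22.77752) = 12.522 km
  3: √((-1.704·111.32)² + (-0.385·93.58)²) = √(35982.02295 + 1298.03840) = 193.080 km
  4: √((-0.956·111.32)² + (0.279·93.58)²) = √(11325.62506 + 681.67048) = 109.578 km
  5: √((-0.976·111.32)² + (-0.049·93.58)²) = √(11804.45744 + 21.02608) = 108.745 km
  → nearest: 2 (12.522 km)
S at 33.104°S, 149.812°E:
  1: √((-0.161·111.32)² + (0.054·93.58)²) = √(321.21672 + 25.53604) = 18.621 km
  2: √((1.255·111.32)² + (-0.545·93.58)²) = √(19517.93408 + 2601.11220) = 148.725 km
  3: √((-0.553·111.32)² + (-0.879·93.58)²) = √(3789.62868 + 6766.18444) = 102.741 km
  4: √((0.195·111.32)² + (-0.215·93.58)²) = √(471.21121 + 404.80233) = 29.598 km
  5: √((0.175·111.32)² + (-0.543·93.58)²) = √(379.50936 + 2582.05650) = 54.420 km
  → nearest: 1 (18.621 km)
T at 33.492°S, 149.685°E:
  1: √((0.227·111.32)² + (0.181·93.58)²) = √(638.55471 + 286.89517) = 30.421 km
  2: √((1.643·111.32)² + (-0.418·93.58)²) = √(33451.95641 + 1530.09588) = 187.035 km
  3: √((-0.165·111.32)² + (-0.752·93.58)²) = √(337.37608 + 4952.24090) = 72.730 km
  4: √((0.583·111.32)² + (-0.088·93.58)²) = √(4211.95289 + 67.81588) = 65.420 km
  5: √((0.563·111.32)² + (-0.416·93.58)²) = √(3927.92498 + 1515.48884) = 73.779 km
  → nearest: 1 (30.421 km)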